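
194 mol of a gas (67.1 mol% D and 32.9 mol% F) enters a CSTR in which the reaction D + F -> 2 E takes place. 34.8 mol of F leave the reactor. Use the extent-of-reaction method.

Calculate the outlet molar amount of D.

101 mol

For F: n = n₀ − 1ξ → 34.8 = 63.83 − 1ξ, giving ξ = 29.03 mol.
Outlet amounts (n = n₀ + ν ξ):
  D: 130.2 − 1(29.03) = 101.1
  F: 63.83 − 1(29.03) = 34.8
  E: 0 + 2(29.03) = 58.05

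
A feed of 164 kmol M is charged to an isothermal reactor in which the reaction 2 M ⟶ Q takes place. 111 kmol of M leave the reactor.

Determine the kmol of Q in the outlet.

For M: n = n₀ − 2ξ → 111 = 164 − 2ξ, giving ξ = 26.5 kmol.
Outlet amounts (n = n₀ + ν ξ):
  M: 164 − 2(26.5) = 111
  Q: 0 + 1(26.5) = 26.5

26.5 kmol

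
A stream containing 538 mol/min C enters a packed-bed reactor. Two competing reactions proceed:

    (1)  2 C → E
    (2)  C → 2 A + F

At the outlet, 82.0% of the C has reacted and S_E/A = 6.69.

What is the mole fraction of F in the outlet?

Conversion of C: C consumed = 0.82 × 538 = 441.2 mol/min = 2ξ₁ + 1ξ₂.
Selectivity: 1ξ₁ / (2ξ₂) = 6.69 → ξ₁ = 13.38 ξ₂.
Substitute: (2·13.38 + 1) ξ₂ = 441.2 → ξ₂ = 15.89 mol/min, ξ₁ = 212.6 mol/min.
Outlet amounts (n = n₀ + Σ ν·ξ):
  C: 538 − 2(212.6) − 1(15.89) = 96.84
  E: 0 + 1(212.6) = 212.6
  A: 0 + 2(15.89) = 31.78
  F: 0 + 1(15.89) = 15.89
Total out = 357.1 mol/min; y_F = 15.89 / 357.1 = 0.0445.

0.0445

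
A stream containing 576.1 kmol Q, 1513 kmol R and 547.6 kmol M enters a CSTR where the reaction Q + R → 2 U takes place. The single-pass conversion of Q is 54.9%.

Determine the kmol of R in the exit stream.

1200 kmol

Q reacted = 0.549 × 576.1 = 316.3 kmol; ν_Q = −1, so ξ = 316.3/1 = 316.3 kmol.
Outlet amounts (n = n₀ + ν ξ):
  Q: 576.1 − 1(316.3) = 259.8
  R: 1513 − 1(316.3) = 1197
  U: 0 + 2(316.3) = 632.6
  M: 547.6 (inert)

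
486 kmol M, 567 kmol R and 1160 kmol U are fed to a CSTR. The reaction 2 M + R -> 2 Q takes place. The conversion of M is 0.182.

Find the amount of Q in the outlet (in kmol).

M reacted = 0.182 × 486 = 88.45 kmol; ν_M = −2, so ξ = 88.45/2 = 44.23 kmol.
Outlet amounts (n = n₀ + ν ξ):
  M: 486 − 2(44.23) = 397.5
  R: 567 − 1(44.23) = 522.8
  Q: 0 + 2(44.23) = 88.45
  U: 1160 (inert)

88.5 kmol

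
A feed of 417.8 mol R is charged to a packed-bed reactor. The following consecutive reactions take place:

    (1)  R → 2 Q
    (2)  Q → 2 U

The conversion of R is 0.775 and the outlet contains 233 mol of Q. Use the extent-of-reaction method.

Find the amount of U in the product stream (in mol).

Conversion of R: R consumed = 1ξ₁ = 0.775 × 417.8 → ξ₁ = 323.8 mol.
Q balance: n_Q = 0 + 2ξ₁ − 1ξ₂ = 233 → ξ₂ = (2·323.8 − 233)/1 = 414.6 mol.
Outlet amounts (n = n₀ + Σ ν·ξ):
  R: 417.8 − 1(323.8) = 94
  Q: 0 + 2(323.8) − 1(414.6) = 233
  U: 0 + 2(414.6) = 829.2

829 mol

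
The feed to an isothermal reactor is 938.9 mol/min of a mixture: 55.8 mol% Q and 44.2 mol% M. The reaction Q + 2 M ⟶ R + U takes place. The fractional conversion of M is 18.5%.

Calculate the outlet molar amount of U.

M reacted = 0.185 × 415 = 76.77 mol/min; ν_M = −2, so ξ = 76.77/2 = 38.39 mol/min.
Outlet amounts (n = n₀ + ν ξ):
  Q: 523.9 − 1(38.39) = 485.5
  M: 415 − 2(38.39) = 338.2
  R: 0 + 1(38.39) = 38.39
  U: 0 + 1(38.39) = 38.39

38.4 mol/min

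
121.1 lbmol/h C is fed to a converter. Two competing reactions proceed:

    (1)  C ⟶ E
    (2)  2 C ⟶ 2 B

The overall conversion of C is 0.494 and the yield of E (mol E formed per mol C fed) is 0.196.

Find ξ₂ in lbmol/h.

Yield of E: 1ξ₁ / 121.1 = 0.196 → ξ₁ = 23.74 lbmol/h.
Conversion of C: 1ξ₁ + 2ξ₂ = 0.494 × 121.1 = 59.82 → ξ₂ = 18.04 lbmol/h.
Outlet amounts (n = n₀ + Σ ν·ξ):
  C: 121.1 − 1(23.74) − 2(18.04) = 61.28
  E: 0 + 1(23.74) = 23.74
  B: 0 + 2(18.04) = 36.09

ξ₂ = 18 lbmol/h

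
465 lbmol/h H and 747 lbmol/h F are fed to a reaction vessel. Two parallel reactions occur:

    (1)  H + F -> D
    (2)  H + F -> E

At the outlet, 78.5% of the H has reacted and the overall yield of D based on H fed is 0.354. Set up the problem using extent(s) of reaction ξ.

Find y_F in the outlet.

0.451

Yield of D: 1ξ₁ / 465 = 0.354 → ξ₁ = 164.6 lbmol/h.
Conversion of H: 1ξ₁ + 1ξ₂ = 0.785 × 465 = 365 → ξ₂ = 200.4 lbmol/h.
Outlet amounts (n = n₀ + Σ ν·ξ):
  H: 465 − 1(164.6) − 1(200.4) = 99.97
  F: 747 − 1(164.6) − 1(200.4) = 382
  D: 0 + 1(164.6) = 164.6
  E: 0 + 1(200.4) = 200.4
Total out = 847 lbmol/h; y_F = 382 / 847 = 0.451.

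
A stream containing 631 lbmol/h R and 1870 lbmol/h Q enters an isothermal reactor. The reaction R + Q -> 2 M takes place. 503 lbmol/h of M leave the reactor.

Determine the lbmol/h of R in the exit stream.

For M: n = n₀ + 2ξ → 503 = 0 + 2ξ, giving ξ = 251.5 lbmol/h.
Outlet amounts (n = n₀ + ν ξ):
  R: 631 − 1(251.5) = 379.5
  Q: 1870 − 1(251.5) = 1618
  M: 0 + 2(251.5) = 503

380 lbmol/h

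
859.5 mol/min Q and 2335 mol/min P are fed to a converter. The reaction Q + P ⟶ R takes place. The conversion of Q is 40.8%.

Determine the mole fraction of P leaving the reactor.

0.698

Q reacted = 0.408 × 859.5 = 350.7 mol/min; ν_Q = −1, so ξ = 350.7/1 = 350.7 mol/min.
Outlet amounts (n = n₀ + ν ξ):
  Q: 859.5 − 1(350.7) = 508.8
  P: 2335 − 1(350.7) = 1984
  R: 0 + 1(350.7) = 350.7
Total out = 2844 mol/min; y_P = 1984 / 2844 = 0.6978.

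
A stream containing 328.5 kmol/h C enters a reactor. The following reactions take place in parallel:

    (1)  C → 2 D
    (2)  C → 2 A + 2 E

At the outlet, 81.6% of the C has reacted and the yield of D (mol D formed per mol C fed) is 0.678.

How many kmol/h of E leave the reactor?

Yield of D: 2ξ₁ / 328.5 = 0.678 → ξ₁ = 111.4 kmol/h.
Conversion of C: 1ξ₁ + 1ξ₂ = 0.816 × 328.5 = 268.1 → ξ₂ = 156.7 kmol/h.
Outlet amounts (n = n₀ + Σ ν·ξ):
  C: 328.5 − 1(111.4) − 1(156.7) = 60.44
  D: 0 + 2(111.4) = 222.7
  A: 0 + 2(156.7) = 313.4
  E: 0 + 2(156.7) = 313.4

313 kmol/h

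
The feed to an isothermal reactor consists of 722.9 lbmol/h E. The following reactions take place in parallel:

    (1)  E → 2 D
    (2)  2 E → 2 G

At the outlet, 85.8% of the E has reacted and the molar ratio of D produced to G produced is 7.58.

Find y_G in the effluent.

Conversion of E: E consumed = 0.858 × 722.9 = 620.2 lbmol/h = 1ξ₁ + 2ξ₂.
Selectivity: 2ξ₁ / (2ξ₂) = 7.58 → ξ₁ = 7.58 ξ₂.
Substitute: (1·7.58 + 2) ξ₂ = 620.2 → ξ₂ = 64.74 lbmol/h, ξ₁ = 490.8 lbmol/h.
Outlet amounts (n = n₀ + Σ ν·ξ):
  E: 722.9 − 1(490.8) − 2(64.74) = 102.7
  D: 0 + 2(490.8) = 981.5
  G: 0 + 2(64.74) = 129.5
Total out = 1214 lbmol/h; y_G = 129.5 / 1214 = 0.1067.

0.107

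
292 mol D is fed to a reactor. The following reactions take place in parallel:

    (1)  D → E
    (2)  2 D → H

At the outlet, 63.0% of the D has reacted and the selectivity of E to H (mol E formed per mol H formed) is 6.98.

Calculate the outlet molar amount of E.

Conversion of D: D consumed = 0.63 × 292 = 184 mol = 1ξ₁ + 2ξ₂.
Selectivity: 1ξ₁ / (1ξ₂) = 6.98 → ξ₁ = 6.98 ξ₂.
Substitute: (1·6.98 + 2) ξ₂ = 184 → ξ₂ = 20.49 mol, ξ₁ = 143 mol.
Outlet amounts (n = n₀ + Σ ν·ξ):
  D: 292 − 1(143) − 2(20.49) = 108
  E: 0 + 1(143) = 143
  H: 0 + 1(20.49) = 20.49

143 mol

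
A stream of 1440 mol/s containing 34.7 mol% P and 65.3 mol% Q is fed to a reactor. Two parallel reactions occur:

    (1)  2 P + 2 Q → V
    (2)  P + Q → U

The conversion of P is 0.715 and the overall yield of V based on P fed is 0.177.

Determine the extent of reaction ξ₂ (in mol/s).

Yield of V: 1ξ₁ / 499.7 = 0.177 → ξ₁ = 88.44 mol/s.
Conversion of P: 2ξ₁ + 1ξ₂ = 0.715 × 499.7 = 357.3 → ξ₂ = 180.4 mol/s.
Outlet amounts (n = n₀ + Σ ν·ξ):
  P: 499.7 − 2(88.44) − 1(180.4) = 142.4
  Q: 940.3 − 2(88.44) − 1(180.4) = 583
  V: 0 + 1(88.44) = 88.44
  U: 0 + 1(180.4) = 180.4

ξ₂ = 180 mol/s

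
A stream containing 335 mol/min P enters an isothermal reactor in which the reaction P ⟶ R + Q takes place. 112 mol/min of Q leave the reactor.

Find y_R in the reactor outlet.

0.251

For Q: n = n₀ + 1ξ → 112 = 0 + 1ξ, giving ξ = 112 mol/min.
Outlet amounts (n = n₀ + ν ξ):
  P: 335 − 1(112) = 223
  R: 0 + 1(112) = 112
  Q: 0 + 1(112) = 112
Total out = 447 mol/min; y_R = 112 / 447 = 0.2506.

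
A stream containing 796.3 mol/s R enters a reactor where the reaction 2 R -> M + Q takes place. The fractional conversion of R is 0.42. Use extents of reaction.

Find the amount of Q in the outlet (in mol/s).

R reacted = 0.42 × 796.3 = 334.4 mol/s; ν_R = −2, so ξ = 334.4/2 = 167.2 mol/s.
Outlet amounts (n = n₀ + ν ξ):
  R: 796.3 − 2(167.2) = 461.9
  M: 0 + 1(167.2) = 167.2
  Q: 0 + 1(167.2) = 167.2

167 mol/s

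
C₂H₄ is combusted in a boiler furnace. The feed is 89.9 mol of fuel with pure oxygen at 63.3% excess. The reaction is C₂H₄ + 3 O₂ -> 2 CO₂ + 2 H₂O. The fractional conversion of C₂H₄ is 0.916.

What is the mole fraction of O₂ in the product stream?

0.365

Stoichiometric O₂ = 3 × 89.9 = 269.7 mol; O₂ fed = 269.7 × 1.633 = 440.4 mol.
Fuel reacted = 0.916 × 89.9 → ξ = 82.35 mol.
Outlet (n = n₀ + ν ξ):
  C₂H₄: 89.9 − 1(82.35) = 7.552
  O₂: 440.4 − 3(82.35) = 193.4
  CO₂: 0 + 2(82.35) = 164.7
  H₂O: 0 + 2(82.35) = 164.7
Total out = 530.3 mol; y_O₂ = 193.4 / 530.3 = 0.3646.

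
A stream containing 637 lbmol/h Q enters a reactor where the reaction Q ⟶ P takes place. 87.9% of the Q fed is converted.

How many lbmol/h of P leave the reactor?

Q reacted = 0.879 × 637 = 559.9 lbmol/h; ν_Q = −1, so ξ = 559.9/1 = 559.9 lbmol/h.
Outlet amounts (n = n₀ + ν ξ):
  Q: 637 − 1(559.9) = 77.08
  P: 0 + 1(559.9) = 559.9

560 lbmol/h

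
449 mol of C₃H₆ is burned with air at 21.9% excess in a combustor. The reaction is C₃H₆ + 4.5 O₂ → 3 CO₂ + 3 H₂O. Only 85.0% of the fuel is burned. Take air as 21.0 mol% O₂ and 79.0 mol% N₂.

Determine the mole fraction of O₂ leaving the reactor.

Stoichiometric O₂ = 4.5 × 449 = 2020 mol; O₂ fed = 2020 × 1.219 = 2463 mol.
N₂ fed = 2463 × 79/21 = 9266 mol.
Fuel reacted = 0.85 × 449 → ξ = 381.6 mol.
Outlet (n = n₀ + ν ξ):
  C₃H₆: 449 − 1(381.6) = 67.35
  O₂: 2463 − 4.5(381.6) = 745.6
  N₂: 9266 (inert)
  CO₂: 0 + 3(381.6) = 1145
  H₂O: 0 + 3(381.6) = 1145
Total out = 12370 mol; y_O₂ = 745.6 / 12370 = 0.06028.

0.0603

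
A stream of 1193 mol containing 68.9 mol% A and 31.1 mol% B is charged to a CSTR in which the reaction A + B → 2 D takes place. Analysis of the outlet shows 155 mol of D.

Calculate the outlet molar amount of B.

For D: n = n₀ + 2ξ → 155 = 0 + 2ξ, giving ξ = 77.5 mol.
Outlet amounts (n = n₀ + ν ξ):
  A: 822 − 1(77.5) = 744.5
  B: 371 − 1(77.5) = 293.5
  D: 0 + 2(77.5) = 155

294 mol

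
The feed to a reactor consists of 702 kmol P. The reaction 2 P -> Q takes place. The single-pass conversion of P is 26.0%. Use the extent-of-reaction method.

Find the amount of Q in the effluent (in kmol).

P reacted = 0.26 × 702 = 182.5 kmol; ν_P = −2, so ξ = 182.5/2 = 91.26 kmol.
Outlet amounts (n = n₀ + ν ξ):
  P: 702 − 2(91.26) = 519.5
  Q: 0 + 1(91.26) = 91.26

91.3 kmol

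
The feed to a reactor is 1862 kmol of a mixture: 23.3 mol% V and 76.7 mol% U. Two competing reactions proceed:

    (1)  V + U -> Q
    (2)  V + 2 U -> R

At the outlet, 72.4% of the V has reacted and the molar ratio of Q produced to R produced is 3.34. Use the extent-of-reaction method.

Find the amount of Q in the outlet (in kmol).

242 kmol

Conversion of V: V consumed = 0.724 × 433.8 = 314.1 kmol = 1ξ₁ + 1ξ₂.
Selectivity: 1ξ₁ / (1ξ₂) = 3.34 → ξ₁ = 3.34 ξ₂.
Substitute: (1·3.34 + 1) ξ₂ = 314.1 → ξ₂ = 72.37 kmol, ξ₁ = 241.7 kmol.
Outlet amounts (n = n₀ + Σ ν·ξ):
  V: 433.8 − 1(241.7) − 1(72.37) = 119.7
  U: 1428 − 1(241.7) − 2(72.37) = 1042
  Q: 0 + 1(241.7) = 241.7
  R: 0 + 1(72.37) = 72.37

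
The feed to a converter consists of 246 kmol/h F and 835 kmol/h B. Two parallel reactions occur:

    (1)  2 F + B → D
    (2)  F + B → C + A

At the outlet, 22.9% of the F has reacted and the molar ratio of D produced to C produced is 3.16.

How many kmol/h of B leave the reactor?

Conversion of F: F consumed = 0.229 × 246 = 56.33 kmol/h = 2ξ₁ + 1ξ₂.
Selectivity: 1ξ₁ / (1ξ₂) = 3.16 → ξ₁ = 3.16 ξ₂.
Substitute: (2·3.16 + 1) ξ₂ = 56.33 → ξ₂ = 7.696 kmol/h, ξ₁ = 24.32 kmol/h.
Outlet amounts (n = n₀ + Σ ν·ξ):
  F: 246 − 2(24.32) − 1(7.696) = 189.7
  B: 835 − 1(24.32) − 1(7.696) = 803
  D: 0 + 1(24.32) = 24.32
  C: 0 + 1(7.696) = 7.696
  A: 0 + 1(7.696) = 7.696

803 kmol/h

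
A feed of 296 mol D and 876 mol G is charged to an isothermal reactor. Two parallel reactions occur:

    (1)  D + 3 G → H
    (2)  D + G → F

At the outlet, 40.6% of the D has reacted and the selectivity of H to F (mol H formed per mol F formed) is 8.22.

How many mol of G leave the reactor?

Conversion of D: D consumed = 0.406 × 296 = 120.2 mol = 1ξ₁ + 1ξ₂.
Selectivity: 1ξ₁ / (1ξ₂) = 8.22 → ξ₁ = 8.22 ξ₂.
Substitute: (1·8.22 + 1) ξ₂ = 120.2 → ξ₂ = 13.03 mol, ξ₁ = 107.1 mol.
Outlet amounts (n = n₀ + Σ ν·ξ):
  D: 296 − 1(107.1) − 1(13.03) = 175.8
  G: 876 − 3(107.1) − 1(13.03) = 541.5
  H: 0 + 1(107.1) = 107.1
  F: 0 + 1(13.03) = 13.03

542 mol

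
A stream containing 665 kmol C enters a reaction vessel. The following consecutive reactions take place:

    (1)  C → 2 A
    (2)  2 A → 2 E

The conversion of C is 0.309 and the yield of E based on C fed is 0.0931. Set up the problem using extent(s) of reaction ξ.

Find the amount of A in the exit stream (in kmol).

349 kmol

Conversion of C: C consumed = 1ξ₁ = 0.309 × 665 → ξ₁ = 205.5 kmol.
Yield of E: 2ξ₂ / 665 = 0.0931 → ξ₂ = 30.96 kmol.
Outlet amounts (n = n₀ + Σ ν·ξ):
  C: 665 − 1(205.5) = 459.5
  A: 0 + 2(205.5) − 2(30.96) = 349.1
  E: 0 + 2(30.96) = 61.91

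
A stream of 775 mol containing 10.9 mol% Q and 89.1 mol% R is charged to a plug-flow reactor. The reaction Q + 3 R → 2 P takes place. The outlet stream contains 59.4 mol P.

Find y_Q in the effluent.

For P: n = n₀ + 2ξ → 59.4 = 0 + 2ξ, giving ξ = 29.7 mol.
Outlet amounts (n = n₀ + ν ξ):
  Q: 84.47 − 1(29.7) = 54.77
  R: 690.5 − 3(29.7) = 601.4
  P: 0 + 2(29.7) = 59.4
Total out = 715.6 mol; y_Q = 54.77 / 715.6 = 0.07654.

0.0765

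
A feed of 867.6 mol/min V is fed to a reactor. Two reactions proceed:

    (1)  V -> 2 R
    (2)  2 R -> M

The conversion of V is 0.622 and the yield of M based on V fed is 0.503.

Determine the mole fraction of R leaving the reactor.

0.213

Conversion of V: V consumed = 1ξ₁ = 0.622 × 867.6 → ξ₁ = 539.6 mol/min.
Yield of M: 1ξ₂ / 867.6 = 0.503 → ξ₂ = 436.4 mol/min.
Outlet amounts (n = n₀ + Σ ν·ξ):
  V: 867.6 − 1(539.6) = 328
  R: 0 + 2(539.6) − 2(436.4) = 206.5
  M: 0 + 1(436.4) = 436.4
Total out = 970.8 mol/min; y_R = 206.5 / 970.8 = 0.2127.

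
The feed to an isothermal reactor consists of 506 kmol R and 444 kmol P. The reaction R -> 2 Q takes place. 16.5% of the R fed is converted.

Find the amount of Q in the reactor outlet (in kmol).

R reacted = 0.165 × 506 = 83.49 kmol; ν_R = −1, so ξ = 83.49/1 = 83.49 kmol.
Outlet amounts (n = n₀ + ν ξ):
  R: 506 − 1(83.49) = 422.5
  Q: 0 + 2(83.49) = 167
  P: 444 (inert)

167 kmol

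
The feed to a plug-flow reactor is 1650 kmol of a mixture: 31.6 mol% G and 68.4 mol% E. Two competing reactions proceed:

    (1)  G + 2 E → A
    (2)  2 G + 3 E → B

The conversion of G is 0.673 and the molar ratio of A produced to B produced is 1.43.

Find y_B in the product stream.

0.108

Conversion of G: G consumed = 0.673 × 521.4 = 350.9 kmol = 1ξ₁ + 2ξ₂.
Selectivity: 1ξ₁ / (1ξ₂) = 1.43 → ξ₁ = 1.43 ξ₂.
Substitute: (1·1.43 + 2) ξ₂ = 350.9 → ξ₂ = 102.3 kmol, ξ₁ = 146.3 kmol.
Outlet amounts (n = n₀ + Σ ν·ξ):
  G: 521.4 − 1(146.3) − 2(102.3) = 170.5
  E: 1129 − 2(146.3) − 3(102.3) = 529.1
  A: 0 + 1(146.3) = 146.3
  B: 0 + 1(102.3) = 102.3
Total out = 948.2 kmol; y_B = 102.3 / 948.2 = 0.1079.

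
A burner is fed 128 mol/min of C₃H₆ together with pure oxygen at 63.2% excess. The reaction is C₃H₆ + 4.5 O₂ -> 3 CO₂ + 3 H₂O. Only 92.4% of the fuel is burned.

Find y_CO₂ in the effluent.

0.315

Stoichiometric O₂ = 4.5 × 128 = 576 mol/min; O₂ fed = 576 × 1.632 = 940 mol/min.
Fuel reacted = 0.924 × 128 → ξ = 118.3 mol/min.
Outlet (n = n₀ + ν ξ):
  C₃H₆: 128 − 1(118.3) = 9.728
  O₂: 940 − 4.5(118.3) = 407.8
  CO₂: 0 + 3(118.3) = 354.8
  H₂O: 0 + 3(118.3) = 354.8
Total out = 1127 mol/min; y_CO₂ = 354.8 / 1127 = 0.3148.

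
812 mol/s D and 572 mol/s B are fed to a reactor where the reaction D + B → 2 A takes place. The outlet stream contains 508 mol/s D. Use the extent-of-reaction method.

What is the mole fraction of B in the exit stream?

For D: n = n₀ − 1ξ → 508 = 812 − 1ξ, giving ξ = 304 mol/s.
Outlet amounts (n = n₀ + ν ξ):
  D: 812 − 1(304) = 508
  B: 572 − 1(304) = 268
  A: 0 + 2(304) = 608
Total out = 1384 mol/s; y_B = 268 / 1384 = 0.1936.

0.194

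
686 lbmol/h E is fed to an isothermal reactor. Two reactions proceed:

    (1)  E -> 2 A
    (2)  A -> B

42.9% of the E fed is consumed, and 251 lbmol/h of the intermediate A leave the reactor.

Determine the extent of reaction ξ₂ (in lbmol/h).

Conversion of E: E consumed = 1ξ₁ = 0.429 × 686 → ξ₁ = 294.3 lbmol/h.
A balance: n_A = 0 + 2ξ₁ − 1ξ₂ = 251 → ξ₂ = (2·294.3 − 251)/1 = 337.6 lbmol/h.
Outlet amounts (n = n₀ + Σ ν·ξ):
  E: 686 − 1(294.3) = 391.7
  A: 0 + 2(294.3) − 1(337.6) = 251
  B: 0 + 1(337.6) = 337.6

ξ₂ = 338 lbmol/h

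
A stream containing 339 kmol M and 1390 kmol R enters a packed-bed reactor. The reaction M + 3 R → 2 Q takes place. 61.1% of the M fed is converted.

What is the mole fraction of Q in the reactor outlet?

0.315

M reacted = 0.611 × 339 = 207.1 kmol; ν_M = −1, so ξ = 207.1/1 = 207.1 kmol.
Outlet amounts (n = n₀ + ν ξ):
  M: 339 − 1(207.1) = 131.9
  R: 1390 − 3(207.1) = 768.6
  Q: 0 + 2(207.1) = 414.3
Total out = 1315 kmol; y_Q = 414.3 / 1315 = 0.3151.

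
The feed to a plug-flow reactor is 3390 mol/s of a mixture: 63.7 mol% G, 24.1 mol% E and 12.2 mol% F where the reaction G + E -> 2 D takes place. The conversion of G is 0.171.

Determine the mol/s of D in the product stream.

G reacted = 0.171 × 2159 = 369.3 mol/s; ν_G = −1, so ξ = 369.3/1 = 369.3 mol/s.
Outlet amounts (n = n₀ + ν ξ):
  G: 2159 − 1(369.3) = 1790
  E: 817 − 1(369.3) = 447.7
  D: 0 + 2(369.3) = 738.5
  F: 413.6 (inert)

739 mol/s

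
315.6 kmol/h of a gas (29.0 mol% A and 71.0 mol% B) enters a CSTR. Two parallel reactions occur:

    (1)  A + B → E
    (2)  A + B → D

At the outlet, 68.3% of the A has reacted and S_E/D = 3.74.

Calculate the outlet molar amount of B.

Conversion of A: A consumed = 0.683 × 91.52 = 62.51 kmol/h = 1ξ₁ + 1ξ₂.
Selectivity: 1ξ₁ / (1ξ₂) = 3.74 → ξ₁ = 3.74 ξ₂.
Substitute: (1·3.74 + 1) ξ₂ = 62.51 → ξ₂ = 13.19 kmol/h, ξ₁ = 49.32 kmol/h.
Outlet amounts (n = n₀ + Σ ν·ξ):
  A: 91.52 − 1(49.32) − 1(13.19) = 29.01
  B: 224.1 − 1(49.32) − 1(13.19) = 161.6
  E: 0 + 1(49.32) = 49.32
  D: 0 + 1(13.19) = 13.19

162 kmol/h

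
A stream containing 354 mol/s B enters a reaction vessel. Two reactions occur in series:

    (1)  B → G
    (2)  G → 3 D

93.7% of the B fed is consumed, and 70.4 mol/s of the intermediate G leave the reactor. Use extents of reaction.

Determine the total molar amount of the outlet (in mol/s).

Conversion of B: B consumed = 1ξ₁ = 0.937 × 354 → ξ₁ = 331.7 mol/s.
G balance: n_G = 0 + 1ξ₁ − 1ξ₂ = 70.4 → ξ₂ = (1·331.7 − 70.4)/1 = 261.3 mol/s.
Outlet amounts (n = n₀ + Σ ν·ξ):
  B: 354 − 1(331.7) = 22.3
  G: 0 + 1(331.7) − 1(261.3) = 70.4
  D: 0 + 3(261.3) = 783.9
Total out = 22.3 + 70.4 + 783.9 = 876.6 mol/s.

877 mol/s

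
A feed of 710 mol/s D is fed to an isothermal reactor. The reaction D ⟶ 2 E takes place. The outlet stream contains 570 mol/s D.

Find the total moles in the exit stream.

For D: n = n₀ − 1ξ → 570 = 710 − 1ξ, giving ξ = 140 mol/s.
Outlet amounts (n = n₀ + ν ξ):
  D: 710 − 1(140) = 570
  E: 0 + 2(140) = 280
Total out = 570 + 280 = 850 mol/s.

850 mol/s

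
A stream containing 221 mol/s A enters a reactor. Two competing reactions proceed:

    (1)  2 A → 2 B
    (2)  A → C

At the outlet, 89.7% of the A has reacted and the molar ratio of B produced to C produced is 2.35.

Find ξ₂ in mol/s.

Conversion of A: A consumed = 0.897 × 221 = 198.2 mol/s = 2ξ₁ + 1ξ₂.
Selectivity: 2ξ₁ / (1ξ₂) = 2.35 → ξ₁ = 1.175 ξ₂.
Substitute: (2·1.175 + 1) ξ₂ = 198.2 → ξ₂ = 59.18 mol/s, ξ₁ = 69.53 mol/s.
Outlet amounts (n = n₀ + Σ ν·ξ):
  A: 221 − 2(69.53) − 1(59.18) = 22.76
  B: 0 + 2(69.53) = 139.1
  C: 0 + 1(59.18) = 59.18

ξ₂ = 59.2 mol/s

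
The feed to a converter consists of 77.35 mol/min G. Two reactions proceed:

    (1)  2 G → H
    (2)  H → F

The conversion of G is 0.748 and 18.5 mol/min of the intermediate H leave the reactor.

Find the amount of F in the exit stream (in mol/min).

Conversion of G: G consumed = 2ξ₁ = 0.748 × 77.35 → ξ₁ = 28.93 mol/min.
H balance: n_H = 0 + 1ξ₁ − 1ξ₂ = 18.5 → ξ₂ = (1·28.93 − 18.5)/1 = 10.43 mol/min.
Outlet amounts (n = n₀ + Σ ν·ξ):
  G: 77.35 − 2(28.93) = 19.49
  H: 0 + 1(28.93) − 1(10.43) = 18.5
  F: 0 + 1(10.43) = 10.43

10.4 mol/min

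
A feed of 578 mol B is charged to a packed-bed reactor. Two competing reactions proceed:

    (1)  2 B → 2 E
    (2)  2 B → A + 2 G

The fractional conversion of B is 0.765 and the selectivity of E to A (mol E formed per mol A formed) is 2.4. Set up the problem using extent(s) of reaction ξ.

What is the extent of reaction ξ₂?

Conversion of B: B consumed = 0.765 × 578 = 442.2 mol = 2ξ₁ + 2ξ₂.
Selectivity: 2ξ₁ / (1ξ₂) = 2.4 → ξ₁ = 1.2 ξ₂.
Substitute: (2·1.2 + 2) ξ₂ = 442.2 → ξ₂ = 100.5 mol, ξ₁ = 120.6 mol.
Outlet amounts (n = n₀ + Σ ν·ξ):
  B: 578 − 2(120.6) − 2(100.5) = 135.8
  E: 0 + 2(120.6) = 241.2
  A: 0 + 1(100.5) = 100.5
  G: 0 + 2(100.5) = 201

ξ₂ = 100 mol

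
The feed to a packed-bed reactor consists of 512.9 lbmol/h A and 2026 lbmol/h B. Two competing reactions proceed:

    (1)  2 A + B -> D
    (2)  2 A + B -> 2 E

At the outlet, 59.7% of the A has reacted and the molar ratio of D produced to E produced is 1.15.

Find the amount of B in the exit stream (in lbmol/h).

Conversion of A: A consumed = 0.597 × 512.9 = 306.2 lbmol/h = 2ξ₁ + 2ξ₂.
Selectivity: 1ξ₁ / (2ξ₂) = 1.15 → ξ₁ = 2.3 ξ₂.
Substitute: (2·2.3 + 2) ξ₂ = 306.2 → ξ₂ = 46.39 lbmol/h, ξ₁ = 106.7 lbmol/h.
Outlet amounts (n = n₀ + Σ ν·ξ):
  A: 512.9 − 2(106.7) − 2(46.39) = 206.7
  B: 2026 − 1(106.7) − 1(46.39) = 1873
  D: 0 + 1(106.7) = 106.7
  E: 0 + 2(46.39) = 92.79

1870 lbmol/h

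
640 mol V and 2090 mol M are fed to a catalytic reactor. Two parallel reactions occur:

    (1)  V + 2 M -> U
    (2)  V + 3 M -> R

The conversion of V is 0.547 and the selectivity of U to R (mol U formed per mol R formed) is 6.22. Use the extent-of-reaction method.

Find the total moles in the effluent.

Conversion of V: V consumed = 0.547 × 640 = 350.1 mol = 1ξ₁ + 1ξ₂.
Selectivity: 1ξ₁ / (1ξ₂) = 6.22 → ξ₁ = 6.22 ξ₂.
Substitute: (1·6.22 + 1) ξ₂ = 350.1 → ξ₂ = 48.49 mol, ξ₁ = 301.6 mol.
Outlet amounts (n = n₀ + Σ ν·ξ):
  V: 640 − 1(301.6) − 1(48.49) = 289.9
  M: 2090 − 2(301.6) − 3(48.49) = 1341
  U: 0 + 1(301.6) = 301.6
  R: 0 + 1(48.49) = 48.49
Total out = 289.9 + 1341 + 301.6 + 48.49 = 1981 mol.

1980 mol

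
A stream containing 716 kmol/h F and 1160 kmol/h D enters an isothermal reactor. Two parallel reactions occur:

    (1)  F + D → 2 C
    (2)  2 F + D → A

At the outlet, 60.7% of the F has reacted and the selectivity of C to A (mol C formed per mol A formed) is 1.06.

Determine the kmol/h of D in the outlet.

897 kmol/h

Conversion of F: F consumed = 0.607 × 716 = 434.6 kmol/h = 1ξ₁ + 2ξ₂.
Selectivity: 2ξ₁ / (1ξ₂) = 1.06 → ξ₁ = 0.53 ξ₂.
Substitute: (1·0.53 + 2) ξ₂ = 434.6 → ξ₂ = 171.8 kmol/h, ξ₁ = 91.05 kmol/h.
Outlet amounts (n = n₀ + Σ ν·ξ):
  F: 716 − 1(91.05) − 2(171.8) = 281.4
  D: 1160 − 1(91.05) − 1(171.8) = 897.2
  C: 0 + 2(91.05) = 182.1
  A: 0 + 1(171.8) = 171.8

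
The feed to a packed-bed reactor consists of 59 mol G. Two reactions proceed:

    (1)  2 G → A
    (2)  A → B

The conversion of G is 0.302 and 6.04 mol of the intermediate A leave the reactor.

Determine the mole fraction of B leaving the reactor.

Conversion of G: G consumed = 2ξ₁ = 0.302 × 59 → ξ₁ = 8.909 mol.
A balance: n_A = 0 + 1ξ₁ − 1ξ₂ = 6.04 → ξ₂ = (1·8.909 − 6.04)/1 = 2.869 mol.
Outlet amounts (n = n₀ + Σ ν·ξ):
  G: 59 − 2(8.909) = 41.18
  A: 0 + 1(8.909) − 1(2.869) = 6.04
  B: 0 + 1(2.869) = 2.869
Total out = 50.09 mol; y_B = 2.869 / 50.09 = 0.05728.

0.0573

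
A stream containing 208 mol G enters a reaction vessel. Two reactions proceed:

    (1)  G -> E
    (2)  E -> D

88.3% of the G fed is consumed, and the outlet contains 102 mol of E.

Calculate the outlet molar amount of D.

Conversion of G: G consumed = 1ξ₁ = 0.883 × 208 → ξ₁ = 183.7 mol.
E balance: n_E = 0 + 1ξ₁ − 1ξ₂ = 102 → ξ₂ = (1·183.7 − 102)/1 = 81.66 mol.
Outlet amounts (n = n₀ + Σ ν·ξ):
  G: 208 − 1(183.7) = 24.34
  E: 0 + 1(183.7) − 1(81.66) = 102
  D: 0 + 1(81.66) = 81.66

81.7 mol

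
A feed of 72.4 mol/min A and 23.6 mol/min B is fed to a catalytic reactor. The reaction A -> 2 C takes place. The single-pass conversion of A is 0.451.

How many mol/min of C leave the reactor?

65.3 mol/min

A reacted = 0.451 × 72.4 = 32.65 mol/min; ν_A = −1, so ξ = 32.65/1 = 32.65 mol/min.
Outlet amounts (n = n₀ + ν ξ):
  A: 72.4 − 1(32.65) = 39.75
  C: 0 + 2(32.65) = 65.3
  B: 23.6 (inert)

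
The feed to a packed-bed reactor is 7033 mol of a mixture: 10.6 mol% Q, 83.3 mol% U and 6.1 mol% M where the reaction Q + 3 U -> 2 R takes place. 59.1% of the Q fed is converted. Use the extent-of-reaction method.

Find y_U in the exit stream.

Q reacted = 0.591 × 745.5 = 440.6 mol; ν_Q = −1, so ξ = 440.6/1 = 440.6 mol.
Outlet amounts (n = n₀ + ν ξ):
  Q: 745.5 − 1(440.6) = 304.9
  U: 5858 − 3(440.6) = 4537
  R: 0 + 2(440.6) = 881.2
  M: 429 (inert)
Total out = 6152 mol; y_U = 4537 / 6152 = 0.7375.

0.737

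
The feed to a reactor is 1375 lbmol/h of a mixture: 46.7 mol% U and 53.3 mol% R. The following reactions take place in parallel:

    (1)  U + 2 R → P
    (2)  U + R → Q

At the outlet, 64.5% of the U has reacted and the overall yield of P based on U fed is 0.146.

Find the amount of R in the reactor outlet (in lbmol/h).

225 lbmol/h

Yield of P: 1ξ₁ / 642.1 = 0.146 → ξ₁ = 93.75 lbmol/h.
Conversion of U: 1ξ₁ + 1ξ₂ = 0.645 × 642.1 = 414.2 → ξ₂ = 320.4 lbmol/h.
Outlet amounts (n = n₀ + Σ ν·ξ):
  U: 642.1 − 1(93.75) − 1(320.4) = 228
  R: 732.9 − 2(93.75) − 1(320.4) = 225
  P: 0 + 1(93.75) = 93.75
  Q: 0 + 1(320.4) = 320.4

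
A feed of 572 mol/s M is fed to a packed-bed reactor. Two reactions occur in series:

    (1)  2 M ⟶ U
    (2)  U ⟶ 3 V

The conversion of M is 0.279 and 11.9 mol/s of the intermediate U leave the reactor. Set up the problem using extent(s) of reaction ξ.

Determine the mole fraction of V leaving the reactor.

0.324

Conversion of M: M consumed = 2ξ₁ = 0.279 × 572 → ξ₁ = 79.79 mol/s.
U balance: n_U = 0 + 1ξ₁ − 1ξ₂ = 11.9 → ξ₂ = (1·79.79 − 11.9)/1 = 67.89 mol/s.
Outlet amounts (n = n₀ + Σ ν·ξ):
  M: 572 − 2(79.79) = 412.4
  U: 0 + 1(79.79) − 1(67.89) = 11.9
  V: 0 + 3(67.89) = 203.7
Total out = 628 mol/s; y_V = 203.7 / 628 = 0.3243.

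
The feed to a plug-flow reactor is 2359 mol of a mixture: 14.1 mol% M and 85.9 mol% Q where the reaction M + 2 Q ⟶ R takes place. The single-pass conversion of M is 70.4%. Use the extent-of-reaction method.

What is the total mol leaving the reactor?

M reacted = 0.704 × 332.6 = 234.2 mol; ν_M = −1, so ξ = 234.2/1 = 234.2 mol.
Outlet amounts (n = n₀ + ν ξ):
  M: 332.6 − 1(234.2) = 98.46
  Q: 2026 − 2(234.2) = 1558
  R: 0 + 1(234.2) = 234.2
Total out = 98.46 + 1558 + 234.2 = 1891 mol.

1890 mol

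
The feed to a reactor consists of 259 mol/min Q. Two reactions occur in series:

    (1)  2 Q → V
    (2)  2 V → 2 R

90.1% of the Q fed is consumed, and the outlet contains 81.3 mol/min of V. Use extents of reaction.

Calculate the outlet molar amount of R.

Conversion of Q: Q consumed = 2ξ₁ = 0.901 × 259 → ξ₁ = 116.7 mol/min.
V balance: n_V = 0 + 1ξ₁ − 2ξ₂ = 81.3 → ξ₂ = (1·116.7 − 81.3)/2 = 17.69 mol/min.
Outlet amounts (n = n₀ + Σ ν·ξ):
  Q: 259 − 2(116.7) = 25.64
  V: 0 + 1(116.7) − 2(17.69) = 81.3
  R: 0 + 2(17.69) = 35.38

35.4 mol/min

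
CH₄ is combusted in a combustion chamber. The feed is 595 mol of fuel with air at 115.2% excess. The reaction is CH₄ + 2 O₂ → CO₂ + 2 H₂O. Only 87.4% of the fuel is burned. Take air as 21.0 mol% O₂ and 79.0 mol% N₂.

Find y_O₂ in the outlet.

Stoichiometric O₂ = 2 × 595 = 1190 mol; O₂ fed = 1190 × 2.152 = 2561 mol.
N₂ fed = 2561 × 79/21 = 9634 mol.
Fuel reacted = 0.874 × 595 → ξ = 520 mol.
Outlet (n = n₀ + ν ξ):
  CH₄: 595 − 1(520) = 74.97
  O₂: 2561 − 2(520) = 1521
  N₂: 9634 (inert)
  CO₂: 0 + 1(520) = 520
  H₂O: 0 + 2(520) = 1040
Total out = 12790 mol; y_O₂ = 1521 / 12790 = 0.1189.

0.119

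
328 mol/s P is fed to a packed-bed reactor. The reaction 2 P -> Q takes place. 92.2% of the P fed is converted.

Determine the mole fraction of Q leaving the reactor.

0.855

P reacted = 0.922 × 328 = 302.4 mol/s; ν_P = −2, so ξ = 302.4/2 = 151.2 mol/s.
Outlet amounts (n = n₀ + ν ξ):
  P: 328 − 2(151.2) = 25.58
  Q: 0 + 1(151.2) = 151.2
Total out = 176.8 mol/s; y_Q = 151.2 / 176.8 = 0.8553.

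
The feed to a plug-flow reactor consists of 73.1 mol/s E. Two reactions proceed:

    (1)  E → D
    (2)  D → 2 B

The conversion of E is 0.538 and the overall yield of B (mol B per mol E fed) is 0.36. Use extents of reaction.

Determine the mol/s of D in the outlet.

Conversion of E: E consumed = 1ξ₁ = 0.538 × 73.1 → ξ₁ = 39.33 mol/s.
Yield of B: 2ξ₂ / 73.1 = 0.36 → ξ₂ = 13.16 mol/s.
Outlet amounts (n = n₀ + Σ ν·ξ):
  E: 73.1 − 1(39.33) = 33.77
  D: 0 + 1(39.33) − 1(13.16) = 26.17
  B: 0 + 2(13.16) = 26.32

26.2 mol/s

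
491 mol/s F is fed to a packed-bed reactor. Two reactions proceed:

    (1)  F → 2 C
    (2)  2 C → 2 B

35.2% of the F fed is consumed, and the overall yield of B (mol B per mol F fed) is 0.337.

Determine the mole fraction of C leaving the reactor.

Conversion of F: F consumed = 1ξ₁ = 0.352 × 491 → ξ₁ = 172.8 mol/s.
Yield of B: 2ξ₂ / 491 = 0.337 → ξ₂ = 82.73 mol/s.
Outlet amounts (n = n₀ + Σ ν·ξ):
  F: 491 − 1(172.8) = 318.2
  C: 0 + 2(172.8) − 2(82.73) = 180.2
  B: 0 + 2(82.73) = 165.5
Total out = 663.8 mol/s; y_C = 180.2 / 663.8 = 0.2714.

0.271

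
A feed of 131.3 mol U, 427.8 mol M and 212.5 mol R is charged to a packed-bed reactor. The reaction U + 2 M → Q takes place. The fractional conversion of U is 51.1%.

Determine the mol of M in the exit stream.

294 mol

U reacted = 0.511 × 131.3 = 67.09 mol; ν_U = −1, so ξ = 67.09/1 = 67.09 mol.
Outlet amounts (n = n₀ + ν ξ):
  U: 131.3 − 1(67.09) = 64.21
  M: 427.8 − 2(67.09) = 293.6
  Q: 0 + 1(67.09) = 67.09
  R: 212.5 (inert)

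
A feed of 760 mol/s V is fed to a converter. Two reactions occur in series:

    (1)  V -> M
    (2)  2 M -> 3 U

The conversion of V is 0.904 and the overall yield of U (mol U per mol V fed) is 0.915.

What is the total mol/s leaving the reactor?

Conversion of V: V consumed = 1ξ₁ = 0.904 × 760 → ξ₁ = 687 mol/s.
Yield of U: 3ξ₂ / 760 = 0.915 → ξ₂ = 231.8 mol/s.
Outlet amounts (n = n₀ + Σ ν·ξ):
  V: 760 − 1(687) = 72.96
  M: 0 + 1(687) − 2(231.8) = 223.4
  U: 0 + 3(231.8) = 695.4
Total out = 72.96 + 223.4 + 695.4 = 991.8 mol/s.

992 mol/s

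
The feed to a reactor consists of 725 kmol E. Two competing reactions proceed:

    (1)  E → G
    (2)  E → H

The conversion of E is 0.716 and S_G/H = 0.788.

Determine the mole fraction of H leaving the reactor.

Conversion of E: E consumed = 0.716 × 725 = 519.1 kmol = 1ξ₁ + 1ξ₂.
Selectivity: 1ξ₁ / (1ξ₂) = 0.788 → ξ₁ = 0.788 ξ₂.
Substitute: (1·0.788 + 1) ξ₂ = 519.1 → ξ₂ = 290.3 kmol, ξ₁ = 228.8 kmol.
Outlet amounts (n = n₀ + Σ ν·ξ):
  E: 725 − 1(228.8) − 1(290.3) = 205.9
  G: 0 + 1(228.8) = 228.8
  H: 0 + 1(290.3) = 290.3
Total out = 725 kmol; y_H = 290.3 / 725 = 0.4004.

0.4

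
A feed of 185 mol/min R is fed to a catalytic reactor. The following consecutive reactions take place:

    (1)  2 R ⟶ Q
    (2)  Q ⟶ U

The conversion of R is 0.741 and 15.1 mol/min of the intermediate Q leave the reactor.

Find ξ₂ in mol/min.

ξ₂ = 53.4 mol/min

Conversion of R: R consumed = 2ξ₁ = 0.741 × 185 → ξ₁ = 68.54 mol/min.
Q balance: n_Q = 0 + 1ξ₁ − 1ξ₂ = 15.1 → ξ₂ = (1·68.54 − 15.1)/1 = 53.44 mol/min.
Outlet amounts (n = n₀ + Σ ν·ξ):
  R: 185 − 2(68.54) = 47.91
  Q: 0 + 1(68.54) − 1(53.44) = 15.1
  U: 0 + 1(53.44) = 53.44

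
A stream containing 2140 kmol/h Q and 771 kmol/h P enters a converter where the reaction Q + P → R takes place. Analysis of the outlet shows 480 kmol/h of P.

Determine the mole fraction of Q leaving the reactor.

For P: n = n₀ − 1ξ → 480 = 771 − 1ξ, giving ξ = 291 kmol/h.
Outlet amounts (n = n₀ + ν ξ):
  Q: 2140 − 1(291) = 1849
  P: 771 − 1(291) = 480
  R: 0 + 1(291) = 291
Total out = 2620 kmol/h; y_Q = 1849 / 2620 = 0.7057.

0.706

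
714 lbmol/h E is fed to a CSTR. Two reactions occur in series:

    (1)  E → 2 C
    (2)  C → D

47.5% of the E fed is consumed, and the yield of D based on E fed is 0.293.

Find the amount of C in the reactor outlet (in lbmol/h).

469 lbmol/h

Conversion of E: E consumed = 1ξ₁ = 0.475 × 714 → ξ₁ = 339.1 lbmol/h.
Yield of D: 1ξ₂ / 714 = 0.293 → ξ₂ = 209.2 lbmol/h.
Outlet amounts (n = n₀ + Σ ν·ξ):
  E: 714 − 1(339.1) = 374.9
  C: 0 + 2(339.1) − 1(209.2) = 469.1
  D: 0 + 1(209.2) = 209.2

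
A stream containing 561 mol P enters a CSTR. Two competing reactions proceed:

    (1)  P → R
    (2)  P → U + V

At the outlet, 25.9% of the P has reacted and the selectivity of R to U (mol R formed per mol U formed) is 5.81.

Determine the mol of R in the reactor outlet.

Conversion of P: P consumed = 0.259 × 561 = 145.3 mol = 1ξ₁ + 1ξ₂.
Selectivity: 1ξ₁ / (1ξ₂) = 5.81 → ξ₁ = 5.81 ξ₂.
Substitute: (1·5.81 + 1) ξ₂ = 145.3 → ξ₂ = 21.34 mol, ξ₁ = 124 mol.
Outlet amounts (n = n₀ + Σ ν·ξ):
  P: 561 − 1(124) − 1(21.34) = 415.7
  R: 0 + 1(124) = 124
  U: 0 + 1(21.34) = 21.34
  V: 0 + 1(21.34) = 21.34

124 mol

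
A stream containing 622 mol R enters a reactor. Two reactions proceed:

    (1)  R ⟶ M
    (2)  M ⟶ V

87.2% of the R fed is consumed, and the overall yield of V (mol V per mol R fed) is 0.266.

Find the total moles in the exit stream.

Conversion of R: R consumed = 1ξ₁ = 0.872 × 622 → ξ₁ = 542.4 mol.
Yield of V: 1ξ₂ / 622 = 0.266 → ξ₂ = 165.5 mol.
Outlet amounts (n = n₀ + Σ ν·ξ):
  R: 622 − 1(542.4) = 79.62
  M: 0 + 1(542.4) − 1(165.5) = 376.9
  V: 0 + 1(165.5) = 165.5
Total out = 79.62 + 376.9 + 165.5 = 622 mol.

622 mol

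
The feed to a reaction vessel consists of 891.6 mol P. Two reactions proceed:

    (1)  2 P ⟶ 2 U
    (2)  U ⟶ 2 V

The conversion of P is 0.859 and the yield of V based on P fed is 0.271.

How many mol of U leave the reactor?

645 mol

Conversion of P: P consumed = 2ξ₁ = 0.859 × 891.6 → ξ₁ = 382.9 mol.
Yield of V: 2ξ₂ / 891.6 = 0.271 → ξ₂ = 120.8 mol.
Outlet amounts (n = n₀ + Σ ν·ξ):
  P: 891.6 − 2(382.9) = 125.7
  U: 0 + 2(382.9) − 1(120.8) = 645.1
  V: 0 + 2(120.8) = 241.6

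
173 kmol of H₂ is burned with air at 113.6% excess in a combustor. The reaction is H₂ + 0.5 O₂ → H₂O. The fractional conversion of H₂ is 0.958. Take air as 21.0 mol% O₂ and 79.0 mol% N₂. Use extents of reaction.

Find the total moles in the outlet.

Stoichiometric O₂ = 0.5 × 173 = 86.5 kmol; O₂ fed = 86.5 × 2.136 = 184.8 kmol.
N₂ fed = 184.8 × 79/21 = 695.1 kmol.
Fuel reacted = 0.958 × 173 → ξ = 165.7 kmol.
Outlet (n = n₀ + ν ξ):
  H₂: 173 − 1(165.7) = 7.266
  O₂: 184.8 − 0.5(165.7) = 101.9
  N₂: 695.1 (inert)
  H₂O: 0 + 1(165.7) = 165.7
Total out = 7.266 + 101.9 + 695.1 + 165.7 = 970 kmol.

970 kmol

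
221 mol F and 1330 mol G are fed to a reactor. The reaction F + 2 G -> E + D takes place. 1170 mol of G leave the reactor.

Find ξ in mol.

ξ = 80 mol

For G: n = n₀ − 2ξ → 1170 = 1330 − 2ξ, giving ξ = 80 mol.
Outlet amounts (n = n₀ + ν ξ):
  F: 221 − 1(80) = 141
  G: 1330 − 2(80) = 1170
  E: 0 + 1(80) = 80
  D: 0 + 1(80) = 80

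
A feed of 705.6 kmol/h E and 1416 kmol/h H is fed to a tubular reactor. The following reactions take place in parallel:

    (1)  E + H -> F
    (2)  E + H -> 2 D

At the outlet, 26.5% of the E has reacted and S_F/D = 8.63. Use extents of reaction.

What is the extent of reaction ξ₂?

Conversion of E: E consumed = 0.265 × 705.6 = 187 kmol/h = 1ξ₁ + 1ξ₂.
Selectivity: 1ξ₁ / (2ξ₂) = 8.63 → ξ₁ = 17.26 ξ₂.
Substitute: (1·17.26 + 1) ξ₂ = 187 → ξ₂ = 10.24 kmol/h, ξ₁ = 176.7 kmol/h.
Outlet amounts (n = n₀ + Σ ν·ξ):
  E: 705.6 − 1(176.7) − 1(10.24) = 518.6
  H: 1416 − 1(176.7) − 1(10.24) = 1229
  F: 0 + 1(176.7) = 176.7
  D: 0 + 2(10.24) = 20.48

ξ₂ = 10.2 kmol/h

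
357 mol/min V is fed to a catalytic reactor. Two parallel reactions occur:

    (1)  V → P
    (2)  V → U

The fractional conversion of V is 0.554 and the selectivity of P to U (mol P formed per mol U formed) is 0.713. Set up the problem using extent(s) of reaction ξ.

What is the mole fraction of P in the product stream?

Conversion of V: V consumed = 0.554 × 357 = 197.8 mol/min = 1ξ₁ + 1ξ₂.
Selectivity: 1ξ₁ / (1ξ₂) = 0.713 → ξ₁ = 0.713 ξ₂.
Substitute: (1·0.713 + 1) ξ₂ = 197.8 → ξ₂ = 115.5 mol/min, ξ₁ = 82.32 mol/min.
Outlet amounts (n = n₀ + Σ ν·ξ):
  V: 357 − 1(82.32) − 1(115.5) = 159.2
  P: 0 + 1(82.32) = 82.32
  U: 0 + 1(115.5) = 115.5
Total out = 357 mol/min; y_P = 82.32 / 357 = 0.2306.

0.231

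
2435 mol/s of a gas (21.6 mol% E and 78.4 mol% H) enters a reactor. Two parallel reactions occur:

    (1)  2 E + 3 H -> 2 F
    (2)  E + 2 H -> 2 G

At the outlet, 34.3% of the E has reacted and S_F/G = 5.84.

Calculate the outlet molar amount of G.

28.5 mol/s

Conversion of E: E consumed = 0.343 × 526 = 180.4 mol/s = 2ξ₁ + 1ξ₂.
Selectivity: 2ξ₁ / (2ξ₂) = 5.84 → ξ₁ = 5.84 ξ₂.
Substitute: (2·5.84 + 1) ξ₂ = 180.4 → ξ₂ = 14.23 mol/s, ξ₁ = 83.09 mol/s.
Outlet amounts (n = n₀ + Σ ν·ξ):
  E: 526 − 2(83.09) − 1(14.23) = 345.6
  H: 1909 − 3(83.09) − 2(14.23) = 1631
  F: 0 + 2(83.09) = 166.2
  G: 0 + 2(14.23) = 28.45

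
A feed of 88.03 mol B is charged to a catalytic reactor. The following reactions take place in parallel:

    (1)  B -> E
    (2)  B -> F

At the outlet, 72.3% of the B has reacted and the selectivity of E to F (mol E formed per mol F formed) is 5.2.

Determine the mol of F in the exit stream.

10.3 mol

Conversion of B: B consumed = 0.723 × 88.03 = 63.65 mol = 1ξ₁ + 1ξ₂.
Selectivity: 1ξ₁ / (1ξ₂) = 5.2 → ξ₁ = 5.2 ξ₂.
Substitute: (1·5.2 + 1) ξ₂ = 63.65 → ξ₂ = 10.27 mol, ξ₁ = 53.38 mol.
Outlet amounts (n = n₀ + Σ ν·ξ):
  B: 88.03 − 1(53.38) − 1(10.27) = 24.38
  E: 0 + 1(53.38) = 53.38
  F: 0 + 1(10.27) = 10.27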